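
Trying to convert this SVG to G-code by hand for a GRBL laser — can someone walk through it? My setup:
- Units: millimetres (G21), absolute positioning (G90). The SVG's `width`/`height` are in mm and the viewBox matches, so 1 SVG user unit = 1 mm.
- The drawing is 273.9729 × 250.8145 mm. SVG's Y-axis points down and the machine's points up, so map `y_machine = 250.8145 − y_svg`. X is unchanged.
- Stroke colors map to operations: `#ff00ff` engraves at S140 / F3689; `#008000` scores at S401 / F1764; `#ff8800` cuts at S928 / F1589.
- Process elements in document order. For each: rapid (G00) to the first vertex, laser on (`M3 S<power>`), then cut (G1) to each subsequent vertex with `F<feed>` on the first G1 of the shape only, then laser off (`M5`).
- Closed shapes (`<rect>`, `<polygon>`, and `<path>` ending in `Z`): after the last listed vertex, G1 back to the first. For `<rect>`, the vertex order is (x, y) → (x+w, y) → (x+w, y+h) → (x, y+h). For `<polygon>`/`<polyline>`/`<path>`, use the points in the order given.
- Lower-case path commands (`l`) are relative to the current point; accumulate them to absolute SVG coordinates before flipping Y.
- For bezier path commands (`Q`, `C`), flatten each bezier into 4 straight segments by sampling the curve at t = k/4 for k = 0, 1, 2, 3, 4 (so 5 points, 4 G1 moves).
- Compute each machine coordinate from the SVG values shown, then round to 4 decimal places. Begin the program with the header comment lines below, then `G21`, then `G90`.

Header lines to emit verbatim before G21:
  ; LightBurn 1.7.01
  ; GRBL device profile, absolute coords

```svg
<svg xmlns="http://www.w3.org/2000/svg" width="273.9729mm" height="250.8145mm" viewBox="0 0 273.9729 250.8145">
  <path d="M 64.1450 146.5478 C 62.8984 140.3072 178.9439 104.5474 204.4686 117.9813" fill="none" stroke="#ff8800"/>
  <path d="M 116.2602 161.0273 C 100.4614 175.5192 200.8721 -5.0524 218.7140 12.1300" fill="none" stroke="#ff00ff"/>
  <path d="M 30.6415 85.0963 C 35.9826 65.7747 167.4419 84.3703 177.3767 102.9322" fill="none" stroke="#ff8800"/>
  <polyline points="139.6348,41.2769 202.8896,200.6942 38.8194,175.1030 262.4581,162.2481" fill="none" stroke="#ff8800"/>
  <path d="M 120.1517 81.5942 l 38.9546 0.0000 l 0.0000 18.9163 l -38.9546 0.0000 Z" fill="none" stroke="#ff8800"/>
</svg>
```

; LightBurn 1.7.01
; GRBL device profile, absolute coords
G21
G90
G00 X64.1450 Y104.2667
M3 S928
G1 X81.9552 Y113.2521 F1589
G1 X124.2676 Y125.9279
G1 X171.5995 Y134.9147
G1 X204.4686 Y132.8332
M5
G00 X116.2602 Y89.7872
M3 S140
G1 X123.0945 Y109.3549 F3689
G1 X154.8718 Y165.2448
G1 X192.9568 Y220.6302
G1 X218.7140 Y238.6845
M5
G00 X30.6415 Y165.7182
M3 S928
G1 X54.4251 Y173.6929 F1589
G1 X102.2865 Y171.0066
G1 X151.0092 Y161.2171
G1 X177.3767 Y147.8823
M5
G00 X139.6348 Y209.5376
M3 S928
G1 X202.8896 Y50.1203 F1589
G1 X38.8194 Y75.7115
G1 X262.4581 Y88.5664
M5
G00 X120.1517 Y169.2203
M3 S928
G1 X159.1063 Y169.2203 F1589
G1 X159.1063 Y150.3040
G1 X120.1517 Y150.3040
G1 X120.1517 Y169.2203
M5

viewBox `0 0 273.9729 250.8145` with mm width/height → 1 unit = 1 mm. Flip: y_m = 250.8145 − y_svg.

**Shape 1** — `<path>` cubic bezier, stroke `#ff8800` → cut (S928, F1589). Control points (SVG): P0=(64.1450,146.5478), P1=(62.8984,140.3072), P2=(178.9439,104.5474), P3=(204.4686,117.9813); sampled at t=k/4. Machine vertices: (64.1450,104.2667) → (81.9552,113.2521) → (124.2676,125.9279) → (171.5995,134.9147) → (204.4686,132.8332). Open path.

**Shape 2** — `<path>` cubic bezier, stroke `#ff00ff` → engrave (S140, F3689). Control points (SVG): P0=(116.2602,161.0273), P1=(100.4614,175.5192), P2=(200.8721,-5.0524), P3=(218.7140,12.1300); sampled at t=k/4. Machine vertices: (116.2602,89.7872) → (123.0945,109.3549) → (154.8718,165.2448) → (192.9568,220.6302) → (218.7140,238.6845). Open path.

**Shape 3** — `<path>` cubic bezier, stroke `#ff8800` → cut (S928, F1589). Control points (SVG): P0=(30.6415,85.0963), P1=(35.9826,65.7747), P2=(167.4419,84.3703), P3=(177.3767,102.9322); sampled at t=k/4. Machine vertices: (30.6415,165.7182) → (54.4251,173.6929) → (102.2865,171.0066) → (151.0092,161.2171) → (177.3767,147.8823). Open path.

**Shape 4** — `<polyline>` open polyline, stroke `#ff8800` → cut (S928, F1589). Machine vertices: (139.6348,209.5376) → (202.8896,50.1203) → (38.8194,75.7115) → (262.4581,88.5664). Open path.

**Shape 5** — `<path>` rectangle, stroke `#ff8800` → cut (S928, F1589). Machine vertices: (120.1517,169.2203) → (159.1063,169.2203) → (159.1063,150.3040) → (120.1517,150.3040) → (120.1517,169.2203). Closed: final G1 returns to the first vertex.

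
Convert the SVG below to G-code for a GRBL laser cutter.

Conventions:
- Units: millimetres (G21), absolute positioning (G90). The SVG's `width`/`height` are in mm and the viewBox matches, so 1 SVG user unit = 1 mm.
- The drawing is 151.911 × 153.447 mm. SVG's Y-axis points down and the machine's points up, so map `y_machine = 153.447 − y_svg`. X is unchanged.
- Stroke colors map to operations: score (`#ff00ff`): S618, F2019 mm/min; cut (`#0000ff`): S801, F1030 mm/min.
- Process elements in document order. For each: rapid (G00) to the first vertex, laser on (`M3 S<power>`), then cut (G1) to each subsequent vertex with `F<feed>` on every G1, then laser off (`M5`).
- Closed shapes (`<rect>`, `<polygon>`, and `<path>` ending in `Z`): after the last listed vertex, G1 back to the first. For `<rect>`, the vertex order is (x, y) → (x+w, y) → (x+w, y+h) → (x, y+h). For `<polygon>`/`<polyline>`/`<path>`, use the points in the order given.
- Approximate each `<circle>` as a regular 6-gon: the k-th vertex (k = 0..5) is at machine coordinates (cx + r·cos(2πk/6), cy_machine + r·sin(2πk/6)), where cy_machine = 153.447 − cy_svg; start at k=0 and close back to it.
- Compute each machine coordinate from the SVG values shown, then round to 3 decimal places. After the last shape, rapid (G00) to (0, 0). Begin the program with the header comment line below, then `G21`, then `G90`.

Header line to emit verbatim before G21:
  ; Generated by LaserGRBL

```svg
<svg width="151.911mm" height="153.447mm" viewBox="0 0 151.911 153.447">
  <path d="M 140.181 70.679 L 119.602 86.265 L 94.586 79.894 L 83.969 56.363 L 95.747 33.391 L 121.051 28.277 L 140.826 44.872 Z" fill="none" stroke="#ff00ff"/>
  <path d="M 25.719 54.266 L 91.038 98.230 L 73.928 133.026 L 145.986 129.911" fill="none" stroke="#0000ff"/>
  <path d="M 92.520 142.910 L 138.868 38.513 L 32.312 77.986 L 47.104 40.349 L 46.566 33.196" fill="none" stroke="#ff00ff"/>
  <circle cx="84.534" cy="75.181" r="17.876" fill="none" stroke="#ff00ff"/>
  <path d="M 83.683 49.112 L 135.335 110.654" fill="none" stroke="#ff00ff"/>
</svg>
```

; Generated by LaserGRBL
G21
G90
G00 X140.181 Y82.768
M3 S618
G1 X119.602 Y67.182 F2019
G1 X94.586 Y73.553 F2019
G1 X83.969 Y97.084 F2019
G1 X95.747 Y120.056 F2019
G1 X121.051 Y125.170 F2019
G1 X140.826 Y108.575 F2019
G1 X140.181 Y82.768 F2019
M5
G00 X25.719 Y99.181
M3 S801
G1 X91.038 Y55.217 F1030
G1 X73.928 Y20.421 F1030
G1 X145.986 Y23.536 F1030
M5
G00 X92.520 Y10.537
M3 S618
G1 X138.868 Y114.934 F2019
G1 X32.312 Y75.461 F2019
G1 X47.104 Y113.098 F2019
G1 X46.566 Y120.251 F2019
M5
G00 X102.410 Y78.266
M3 S618
G1 X93.472 Y93.747 F2019
G1 X75.596 Y93.747 F2019
G1 X66.658 Y78.266 F2019
G1 X75.596 Y62.785 F2019
G1 X93.472 Y62.785 F2019
G1 X102.410 Y78.266 F2019
M5
G00 X83.683 Y104.335
M3 S618
G1 X135.335 Y42.793 F2019
M5
G00 X0.000 Y0.000

viewBox `0 0 151.911 153.447` with mm width/height → 1 unit = 1 mm. Flip: y_m = 153.447 − y_svg.

**Shape 1** — `<path>` regular polygon, stroke `#ff00ff` → score (S618, F2019). Machine vertices: (140.181,82.768) → (119.602,67.182) → (94.586,73.553) → (83.969,97.084) → (95.747,120.056) → (121.051,125.170) → (140.826,108.575) → (140.181,82.768). Closed: final G1 returns to the first vertex.

**Shape 2** — `<path>` open polyline, stroke `#0000ff` → cut (S801, F1030). Machine vertices: (25.719,99.181) → (91.038,55.217) → (73.928,20.421) → (145.986,23.536). Open path.

**Shape 3** — `<path>` open polyline, stroke `#ff00ff` → score (S618, F2019). Machine vertices: (92.520,10.537) → (138.868,114.934) → (32.312,75.461) → (47.104,113.098) → (46.566,120.251). Open path.

**Shape 4** — `<circle>` circle, stroke `#ff00ff` → score (S618, F2019). Machine vertices: (102.410,78.266) → (93.472,93.747) → (75.596,93.747) → (66.658,78.266) → (75.596,62.785) → (93.472,62.785) → (102.410,78.266). Closed: final G1 returns to the first vertex.

**Shape 5** — `<path>` line segment, stroke `#ff00ff` → score (S618, F2019). Machine vertices: (83.683,104.335) → (135.335,42.793). Open path.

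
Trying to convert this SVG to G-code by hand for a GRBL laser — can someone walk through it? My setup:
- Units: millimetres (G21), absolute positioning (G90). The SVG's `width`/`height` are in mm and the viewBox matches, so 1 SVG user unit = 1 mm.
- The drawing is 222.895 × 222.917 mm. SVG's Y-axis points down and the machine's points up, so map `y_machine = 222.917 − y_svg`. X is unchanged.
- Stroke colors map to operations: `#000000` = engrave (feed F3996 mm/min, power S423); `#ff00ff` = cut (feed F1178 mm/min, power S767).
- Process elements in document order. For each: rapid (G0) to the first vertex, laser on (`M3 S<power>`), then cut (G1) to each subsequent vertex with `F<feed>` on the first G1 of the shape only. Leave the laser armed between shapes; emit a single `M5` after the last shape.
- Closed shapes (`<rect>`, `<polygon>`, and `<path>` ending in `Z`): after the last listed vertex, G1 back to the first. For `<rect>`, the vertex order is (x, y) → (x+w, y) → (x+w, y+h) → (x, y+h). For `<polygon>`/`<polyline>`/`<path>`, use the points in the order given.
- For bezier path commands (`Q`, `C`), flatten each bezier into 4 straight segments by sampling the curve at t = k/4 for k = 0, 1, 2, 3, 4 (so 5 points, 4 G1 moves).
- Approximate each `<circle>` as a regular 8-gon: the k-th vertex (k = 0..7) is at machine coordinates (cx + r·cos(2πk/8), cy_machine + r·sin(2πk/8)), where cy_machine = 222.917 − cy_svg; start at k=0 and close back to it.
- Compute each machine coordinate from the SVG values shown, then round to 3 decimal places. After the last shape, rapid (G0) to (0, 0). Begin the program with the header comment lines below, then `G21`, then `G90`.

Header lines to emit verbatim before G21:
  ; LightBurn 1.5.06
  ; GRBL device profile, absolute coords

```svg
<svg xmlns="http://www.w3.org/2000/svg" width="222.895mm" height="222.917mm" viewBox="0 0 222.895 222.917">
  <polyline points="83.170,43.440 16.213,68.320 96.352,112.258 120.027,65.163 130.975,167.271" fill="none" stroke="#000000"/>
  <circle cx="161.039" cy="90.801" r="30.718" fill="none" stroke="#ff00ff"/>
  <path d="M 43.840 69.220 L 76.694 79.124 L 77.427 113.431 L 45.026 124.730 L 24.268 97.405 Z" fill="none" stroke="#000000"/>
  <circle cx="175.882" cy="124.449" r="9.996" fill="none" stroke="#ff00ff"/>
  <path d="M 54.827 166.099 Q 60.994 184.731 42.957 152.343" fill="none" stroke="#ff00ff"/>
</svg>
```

; LightBurn 1.5.06
; GRBL device profile, absolute coords
G21
G90
G0 X83.170 Y179.477
M3 S423
G1 X16.213 Y154.597 F3996
G1 X96.352 Y110.659
G1 X120.027 Y157.754
G1 X130.975 Y55.646
G0 X191.757 Y132.116
M3 S767
G1 X182.760 Y153.837 F1178
G1 X161.039 Y162.834
G1 X139.318 Y153.837
G1 X130.321 Y132.116
G1 X139.318 Y110.395
G1 X161.039 Y101.398
G1 X182.760 Y110.395
G1 X191.757 Y132.116
G0 X43.840 Y153.697
M3 S423
G1 X76.694 Y143.793 F3996
G1 X77.427 Y109.486
G1 X45.026 Y98.187
G1 X24.268 Y125.512
G1 X43.840 Y153.697
G0 X185.878 Y98.468
M3 S767
G1 X182.950 Y105.536 F1178
G1 X175.882 Y108.464
G1 X168.814 Y105.536
G1 X165.886 Y98.468
G1 X168.814 Y91.400
G1 X175.882 Y88.472
G1 X182.950 Y91.400
G1 X185.878 Y98.468
G0 X54.827 Y56.818
M3 S767
G1 X56.398 Y50.691 F1178
G1 X54.943 Y50.941
G1 X50.463 Y57.569
G1 X42.957 Y70.574
M5
G0 X0.000 Y0.000

1 u = 1 mm; y_m = 222.917 − y.

[1] `<polyline>` open polyline, #000000→engrave S423 F3996: (83.170,179.477) → (16.213,154.597) → (96.352,110.659) → (120.027,157.754) → (130.975,55.646)

[2] `<circle>` circle, #ff00ff→cut S767 F1178: (191.757,132.116) → (182.760,153.837) → (161.039,162.834) → (139.318,153.837) → (130.321,132.116) → (139.318,110.395) → (161.039,101.398) → (182.760,110.395) → (191.757,132.116) (closed)

[3] `<path>` regular polygon, #000000→engrave S423 F3996: (43.840,153.697) → (76.694,143.793) → (77.427,109.486) → (45.026,98.187) → (24.268,125.512) → (43.840,153.697) (closed)

[4] `<circle>` circle, #ff00ff→cut S767 F1178: (185.878,98.468) → (182.950,105.536) → (175.882,108.464) → (168.814,105.536) → (165.886,98.468) → (168.814,91.400) → (175.882,88.472) → (182.950,91.400) → (185.878,98.468) (closed)

[5] `<path>` quadratic bezier, #ff00ff→cut S767 F1178: (54.827,56.818) → (56.398,50.691) → (54.943,50.941) → (50.463,57.569) → (42.957,70.574)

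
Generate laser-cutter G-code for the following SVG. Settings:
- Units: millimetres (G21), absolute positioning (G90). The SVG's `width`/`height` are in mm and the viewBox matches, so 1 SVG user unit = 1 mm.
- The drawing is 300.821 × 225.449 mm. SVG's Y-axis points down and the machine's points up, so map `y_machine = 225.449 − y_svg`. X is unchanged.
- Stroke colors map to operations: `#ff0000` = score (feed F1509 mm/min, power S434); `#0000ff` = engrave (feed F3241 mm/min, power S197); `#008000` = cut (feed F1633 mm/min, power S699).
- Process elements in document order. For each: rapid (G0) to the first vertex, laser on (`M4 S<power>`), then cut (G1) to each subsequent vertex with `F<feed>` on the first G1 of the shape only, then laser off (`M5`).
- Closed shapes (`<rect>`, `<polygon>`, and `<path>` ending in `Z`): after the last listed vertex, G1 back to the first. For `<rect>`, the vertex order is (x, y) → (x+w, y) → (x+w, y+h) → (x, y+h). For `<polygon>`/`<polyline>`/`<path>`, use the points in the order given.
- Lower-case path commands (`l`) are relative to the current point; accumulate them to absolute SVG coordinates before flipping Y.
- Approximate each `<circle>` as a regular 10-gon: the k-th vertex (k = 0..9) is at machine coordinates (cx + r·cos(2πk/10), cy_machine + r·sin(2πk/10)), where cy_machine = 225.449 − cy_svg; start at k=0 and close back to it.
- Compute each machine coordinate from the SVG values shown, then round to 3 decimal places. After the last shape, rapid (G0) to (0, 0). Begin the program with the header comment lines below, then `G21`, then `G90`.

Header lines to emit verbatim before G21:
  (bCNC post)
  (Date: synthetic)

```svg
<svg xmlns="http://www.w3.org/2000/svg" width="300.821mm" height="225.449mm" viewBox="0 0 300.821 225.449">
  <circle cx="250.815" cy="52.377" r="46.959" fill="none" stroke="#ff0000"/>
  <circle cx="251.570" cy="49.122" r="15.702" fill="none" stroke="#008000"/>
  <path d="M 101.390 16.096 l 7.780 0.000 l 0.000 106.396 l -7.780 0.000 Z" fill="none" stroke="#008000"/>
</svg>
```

Since the viewBox matches the mm dimensions, user units are millimetres directly. The only transform is the Y-flip y_m = 225.449 − y_svg.

Shape 1 is a circle drawn with `<circle>`. Its stroke #ff0000 means score at S434, F1509. After flipping Y the toolpath is (297.774,173.072) → (288.806,200.674) → (265.326,217.733) → (236.304,217.733) → (212.824,200.674) → (203.856,173.072) → (212.824,145.470) → (236.304,128.411) → (265.326,128.411) → (288.806,145.470) → (297.774,173.072), returning to the start.

Shape 2 is a circle drawn with `<circle>`. Its stroke #008000 means cut at S699, F1633. After flipping Y the toolpath is (267.272,176.327) → (264.273,185.556) → (256.422,191.260) → (246.718,191.260) → (238.867,185.556) → (235.868,176.327) → (238.867,167.098) → (246.718,161.394) → (256.422,161.394) → (264.273,167.098) → (267.272,176.327), returning to the start.

Shape 3 is a rectangle drawn with `<path>`. Its stroke #008000 means cut at S699, F1633. After flipping Y the toolpath is (101.390,209.353) → (109.170,209.353) → (109.170,102.957) → (101.390,102.957) → (101.390,209.353), returning to the start.

(bCNC post)
(Date: synthetic)
G21
G90
G0 X297.774 Y173.072
M4 S434
G1 X288.806 Y200.674 F1509
G1 X265.326 Y217.733
G1 X236.304 Y217.733
G1 X212.824 Y200.674
G1 X203.856 Y173.072
G1 X212.824 Y145.470
G1 X236.304 Y128.411
G1 X265.326 Y128.411
G1 X288.806 Y145.470
G1 X297.774 Y173.072
M5
G0 X267.272 Y176.327
M4 S699
G1 X264.273 Y185.556 F1633
G1 X256.422 Y191.260
G1 X246.718 Y191.260
G1 X238.867 Y185.556
G1 X235.868 Y176.327
G1 X238.867 Y167.098
G1 X246.718 Y161.394
G1 X256.422 Y161.394
G1 X264.273 Y167.098
G1 X267.272 Y176.327
M5
G0 X101.390 Y209.353
M4 S699
G1 X109.170 Y209.353 F1633
G1 X109.170 Y102.957
G1 X101.390 Y102.957
G1 X101.390 Y209.353
M5
G0 X0.000 Y0.000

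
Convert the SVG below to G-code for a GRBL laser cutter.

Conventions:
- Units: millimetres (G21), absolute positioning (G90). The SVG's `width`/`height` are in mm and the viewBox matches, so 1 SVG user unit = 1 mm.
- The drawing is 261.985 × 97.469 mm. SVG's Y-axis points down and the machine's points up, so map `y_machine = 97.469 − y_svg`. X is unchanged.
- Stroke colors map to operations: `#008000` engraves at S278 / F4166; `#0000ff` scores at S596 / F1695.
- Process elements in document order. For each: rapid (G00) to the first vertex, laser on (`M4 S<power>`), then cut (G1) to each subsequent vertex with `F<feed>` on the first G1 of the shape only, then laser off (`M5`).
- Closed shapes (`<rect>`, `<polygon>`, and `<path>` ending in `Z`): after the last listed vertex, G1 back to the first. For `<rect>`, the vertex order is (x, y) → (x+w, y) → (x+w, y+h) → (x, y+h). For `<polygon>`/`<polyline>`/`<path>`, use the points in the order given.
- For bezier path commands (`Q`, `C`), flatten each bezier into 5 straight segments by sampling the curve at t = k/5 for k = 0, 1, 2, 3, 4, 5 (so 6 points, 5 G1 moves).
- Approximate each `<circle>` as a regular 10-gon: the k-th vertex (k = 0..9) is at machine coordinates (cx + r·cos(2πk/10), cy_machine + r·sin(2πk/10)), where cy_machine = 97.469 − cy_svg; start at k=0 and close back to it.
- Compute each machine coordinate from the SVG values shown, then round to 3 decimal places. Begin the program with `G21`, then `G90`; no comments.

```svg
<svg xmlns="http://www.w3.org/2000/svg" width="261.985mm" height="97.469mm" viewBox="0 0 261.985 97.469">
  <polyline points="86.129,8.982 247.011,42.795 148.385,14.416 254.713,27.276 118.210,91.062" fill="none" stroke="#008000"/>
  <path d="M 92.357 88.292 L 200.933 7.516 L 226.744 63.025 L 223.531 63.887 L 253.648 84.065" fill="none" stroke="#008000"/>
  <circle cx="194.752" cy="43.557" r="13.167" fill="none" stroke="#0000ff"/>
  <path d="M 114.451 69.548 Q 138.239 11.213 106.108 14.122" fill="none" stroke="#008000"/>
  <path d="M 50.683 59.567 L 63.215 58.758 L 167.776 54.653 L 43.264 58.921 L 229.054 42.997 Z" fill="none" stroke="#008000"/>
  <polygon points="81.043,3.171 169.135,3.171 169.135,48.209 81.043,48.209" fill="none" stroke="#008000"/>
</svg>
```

G21
G90
G00 X86.129 Y88.487
M4 S278
G1 X247.011 Y54.674 F4166
G1 X148.385 Y83.053
G1 X254.713 Y70.193
G1 X118.210 Y6.407
M5
G00 X92.357 Y9.177
M4 S278
G1 X200.933 Y89.953 F4166
G1 X226.744 Y34.444
G1 X223.531 Y33.582
G1 X253.648 Y13.404
M5
G00 X207.919 Y53.912
M4 S596
G1 X205.404 Y61.651 F1695
G1 X198.821 Y66.435
G1 X190.683 Y66.435
G1 X184.100 Y61.651
G1 X181.585 Y53.912
G1 X184.100 Y46.173
G1 X190.683 Y41.389
G1 X198.821 Y41.389
G1 X205.404 Y46.173
G1 X207.919 Y53.912
M5
G00 X114.451 Y27.921
M4 S278
G1 X121.729 Y48.805 F4166
G1 X124.534 Y64.790
G1 X122.866 Y75.875
G1 X116.724 Y82.061
G1 X106.108 Y83.347
M5
G00 X50.683 Y37.902
M4 S278
G1 X63.215 Y38.711 F4166
G1 X167.776 Y42.816
G1 X43.264 Y38.548
G1 X229.054 Y54.472
G1 X50.683 Y37.902
M5
G00 X81.043 Y94.298
M4 S278
G1 X169.135 Y94.298 F4166
G1 X169.135 Y49.260
G1 X81.043 Y49.260
G1 X81.043 Y94.298
M5

Since the viewBox matches the mm dimensions, user units are millimetres directly. The only transform is the Y-flip y_m = 97.469 − y_svg.

Shape 1 is a open polyline drawn with `<polyline>`. Its stroke #008000 means engrave at S278, F4166. After flipping Y the toolpath is (86.129,88.487) → (247.011,54.674) → (148.385,83.053) → (254.713,70.193) → (118.210,6.407).

Shape 2 is a open polyline drawn with `<path>`. Its stroke #008000 means engrave at S278, F4166. After flipping Y the toolpath is (92.357,9.177) → (200.933,89.953) → (226.744,34.444) → (223.531,33.582) → (253.648,13.404).

Shape 3 is a circle drawn with `<circle>`. Its stroke #0000ff means score at S596, F1695. After flipping Y the toolpath is (207.919,53.912) → (205.404,61.651) → (198.821,66.435) → (190.683,66.435) → (184.100,61.651) → (181.585,53.912) → (184.100,46.173) → (190.683,41.389) → (198.821,41.389) → (205.404,46.173) → (207.919,53.912), returning to the start.

Shape 4 is a quadratic bezier drawn with `<path>`. Its stroke #008000 means engrave at S278, F4166. After flipping Y the toolpath is (114.451,27.921) → (121.729,48.805) → (124.534,64.790) → (122.866,75.875) → (116.724,82.061) → (106.108,83.347).

Shape 5 is a closed polygon drawn with `<path>`. Its stroke #008000 means engrave at S278, F4166. After flipping Y the toolpath is (50.683,37.902) → (63.215,38.711) → (167.776,42.816) → (43.264,38.548) → (229.054,54.472) → (50.683,37.902), returning to the start.

Shape 6 is a rectangle drawn with `<polygon>`. Its stroke #008000 means engrave at S278, F4166. After flipping Y the toolpath is (81.043,94.298) → (169.135,94.298) → (169.135,49.260) → (81.043,49.260) → (81.043,94.298), returning to the start.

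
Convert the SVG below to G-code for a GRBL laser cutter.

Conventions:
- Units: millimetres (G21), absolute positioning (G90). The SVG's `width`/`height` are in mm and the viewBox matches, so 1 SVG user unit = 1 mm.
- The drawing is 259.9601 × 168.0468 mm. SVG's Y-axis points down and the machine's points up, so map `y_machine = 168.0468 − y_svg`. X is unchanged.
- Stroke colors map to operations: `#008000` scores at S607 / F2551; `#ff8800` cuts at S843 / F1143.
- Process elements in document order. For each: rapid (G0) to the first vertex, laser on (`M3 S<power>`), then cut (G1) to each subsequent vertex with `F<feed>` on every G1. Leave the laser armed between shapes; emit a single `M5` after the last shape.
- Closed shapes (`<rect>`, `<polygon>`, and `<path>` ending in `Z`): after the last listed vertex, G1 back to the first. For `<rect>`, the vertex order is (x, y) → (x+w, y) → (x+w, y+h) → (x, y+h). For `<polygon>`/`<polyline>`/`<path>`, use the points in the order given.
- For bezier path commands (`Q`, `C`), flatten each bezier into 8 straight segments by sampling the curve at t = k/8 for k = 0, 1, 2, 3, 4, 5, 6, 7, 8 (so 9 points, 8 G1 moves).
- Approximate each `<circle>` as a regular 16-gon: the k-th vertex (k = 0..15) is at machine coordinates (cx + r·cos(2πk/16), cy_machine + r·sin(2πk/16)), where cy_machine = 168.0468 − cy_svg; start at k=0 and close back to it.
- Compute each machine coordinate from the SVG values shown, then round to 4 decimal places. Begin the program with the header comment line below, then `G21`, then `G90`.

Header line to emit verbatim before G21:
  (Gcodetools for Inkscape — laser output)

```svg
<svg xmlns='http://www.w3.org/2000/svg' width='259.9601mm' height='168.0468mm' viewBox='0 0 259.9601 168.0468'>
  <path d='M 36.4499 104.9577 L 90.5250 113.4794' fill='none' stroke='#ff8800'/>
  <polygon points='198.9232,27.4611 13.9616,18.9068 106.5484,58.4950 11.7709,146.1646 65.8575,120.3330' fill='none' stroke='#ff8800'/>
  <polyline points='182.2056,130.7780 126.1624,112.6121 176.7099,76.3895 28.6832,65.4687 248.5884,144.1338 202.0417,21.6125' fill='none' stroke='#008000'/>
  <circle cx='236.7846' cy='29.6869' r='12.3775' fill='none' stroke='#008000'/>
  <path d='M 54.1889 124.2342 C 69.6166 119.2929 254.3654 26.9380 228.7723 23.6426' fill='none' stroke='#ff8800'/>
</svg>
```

(Gcodetools for Inkscape — laser output)
G21
G90
G0 X36.4499 Y63.0891
M3 S843
G1 X90.5250 Y54.5674 F1143
G0 X198.9232 Y140.5857
M3 S843
G1 X13.9616 Y149.1400 F1143
G1 X106.5484 Y109.5518 F1143
G1 X11.7709 Y21.8822 F1143
G1 X65.8575 Y47.7138 F1143
G1 X198.9232 Y140.5857 F1143
G0 X182.2056 Y37.2688
M3 S607
G1 X126.1624 Y55.4347 F2551
G1 X176.7099 Y91.6573 F2551
G1 X28.6832 Y102.5781 F2551
G1 X248.5884 Y23.9130 F2551
G1 X202.0417 Y146.4343 F2551
G0 X249.1621 Y138.3599
M3 S607
G1 X248.2199 Y143.0966 F2551
G1 X245.5368 Y147.1121 F2551
G1 X241.5213 Y149.7952 F2551
G1 X236.7846 Y150.7374 F2551
G1 X232.0479 Y149.7952 F2551
G1 X228.0324 Y147.1121 F2551
G1 X225.3493 Y143.0966 F2551
G1 X224.4071 Y138.3599 F2551
G1 X225.3493 Y133.6232 F2551
G1 X228.0324 Y129.6077 F2551
G1 X232.0479 Y126.9246 F2551
G1 X236.7846 Y125.9824 F2551
G1 X241.5213 Y126.9246 F2551
G1 X245.5368 Y129.6077 F2551
G1 X248.2199 Y133.6232 F2551
G1 X249.1621 Y138.3599 F2551
G0 X54.1889 Y43.8126
M3 S843
G1 X67.1697 Y49.4184 F1143
G1 X91.5751 Y61.1512 F1143
G1 X122.9561 Y76.9430 F1143
G1 X156.8634 Y94.7256 F1143
G1 X188.8478 Y112.4311 F1143
G1 X214.4603 Y127.9914 F1143
G1 X229.2515 Y139.3384 F1143
G1 X228.7723 Y144.4042 F1143
M5

1 u = 1 mm; y_m = 168.0468 − y.

[1] `<path>` line segment, #ff8800→cut S843 F1143: (36.4499,63.0891) → (90.5250,54.5674)

[2] `<polygon>` closed polygon, #ff8800→cut S843 F1143: (198.9232,140.5857) → (13.9616,149.1400) → (106.5484,109.5518) → (11.7709,21.8822) → (65.8575,47.7138) → (198.9232,140.5857) (closed)

[3] `<polyline>` open polyline, #008000→score S607 F2551: (182.2056,37.2688) → (126.1624,55.4347) → (176.7099,91.6573) → (28.6832,102.5781) → (248.5884,23.9130) → (202.0417,146.4343)

[4] `<circle>` circle, #008000→score S607 F2551: (249.1621,138.3599) → (248.2199,143.0966) → (245.5368,147.1121) → (241.5213,149.7952) → (236.7846,150.7374) → (232.0479,149.7952) → (228.0324,147.1121) → (225.3493,143.0966) → (224.4071,138.3599) → (225.3493,133.6232) → (228.0324,129.6077) → (232.0479,126.9246) → (236.7846,125.9824) → (241.5213,126.9246) → (245.5368,129.6077) → (248.2199,133.6232) → (249.1621,138.3599) (closed)

[5] `<path>` cubic bezier, #ff8800→cut S843 F1143: (54.1889,43.8126) → (67.1697,49.4184) → (91.5751,61.1512) → (122.9561,76.9430) → (156.8634,94.7256) → (188.8478,112.4311) → (214.4603,127.9914) → (229.2515,139.3384) → (228.7723,144.4042)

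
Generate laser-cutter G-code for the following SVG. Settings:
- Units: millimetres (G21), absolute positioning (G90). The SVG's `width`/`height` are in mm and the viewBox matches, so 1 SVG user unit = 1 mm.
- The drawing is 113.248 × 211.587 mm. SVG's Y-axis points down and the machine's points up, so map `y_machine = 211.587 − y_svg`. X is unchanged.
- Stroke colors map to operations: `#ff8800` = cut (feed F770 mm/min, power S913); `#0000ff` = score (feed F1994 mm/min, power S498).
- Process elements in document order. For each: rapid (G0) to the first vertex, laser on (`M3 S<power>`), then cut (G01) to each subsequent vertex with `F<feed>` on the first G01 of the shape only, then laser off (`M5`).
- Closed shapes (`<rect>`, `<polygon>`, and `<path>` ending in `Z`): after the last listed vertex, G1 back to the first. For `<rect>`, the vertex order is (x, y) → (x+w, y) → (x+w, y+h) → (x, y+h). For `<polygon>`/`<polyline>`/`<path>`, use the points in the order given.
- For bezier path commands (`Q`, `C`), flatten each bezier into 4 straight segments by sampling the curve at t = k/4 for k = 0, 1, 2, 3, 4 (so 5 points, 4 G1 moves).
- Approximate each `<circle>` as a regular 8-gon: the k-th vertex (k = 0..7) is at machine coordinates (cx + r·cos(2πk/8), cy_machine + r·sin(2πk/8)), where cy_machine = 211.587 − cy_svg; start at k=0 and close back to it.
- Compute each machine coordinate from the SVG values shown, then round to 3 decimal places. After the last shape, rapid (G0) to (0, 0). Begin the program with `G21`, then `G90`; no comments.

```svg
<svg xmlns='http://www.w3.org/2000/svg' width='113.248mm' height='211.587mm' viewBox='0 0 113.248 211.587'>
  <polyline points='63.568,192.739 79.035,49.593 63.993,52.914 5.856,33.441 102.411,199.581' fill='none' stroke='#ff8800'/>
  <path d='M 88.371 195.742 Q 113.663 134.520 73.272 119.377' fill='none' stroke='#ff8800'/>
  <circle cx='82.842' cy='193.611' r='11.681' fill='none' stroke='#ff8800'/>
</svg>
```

viewBox `0 0 113.248 211.587` with mm width/height → 1 unit = 1 mm. Flip: y_m = 211.587 − y_svg.

**Shape 1** — `<polyline>` open polyline, stroke `#ff8800` → cut (S913, F770). Machine vertices: (63.568,18.848) → (79.035,161.994) → (63.993,158.673) → (5.856,178.146) → (102.411,12.006). Open path.

**Shape 2** — `<path>` quadratic bezier, stroke `#ff8800` → cut (S913, F770). Control points (SVG): P0=(88.371,195.742), P1=(113.663,134.520), P2=(73.272,119.377); sampled at t=k/4. Machine vertices: (88.371,15.845) → (96.912,43.576) → (97.242,65.547) → (89.362,81.759) → (73.272,92.210). Open path.

**Shape 3** — `<circle>` circle, stroke `#ff8800` → cut (S913, F770). Machine vertices: (94.523,17.976) → (91.102,26.236) → (82.842,29.657) → (74.582,26.236) → (71.161,17.976) → (74.582,9.716) → (82.842,6.295) → (91.102,9.716) → (94.523,17.976). Closed: final G1 returns to the first vertex.

G21
G90
G0 X63.568 Y18.848
M3 S913
G01 X79.035 Y161.994 F770
G01 X63.993 Y158.673
G01 X5.856 Y178.146
G01 X102.411 Y12.006
M5
G0 X88.371 Y15.845
M3 S913
G01 X96.912 Y43.576 F770
G01 X97.242 Y65.547
G01 X89.362 Y81.759
G01 X73.272 Y92.210
M5
G0 X94.523 Y17.976
M3 S913
G01 X91.102 Y26.236 F770
G01 X82.842 Y29.657
G01 X74.582 Y26.236
G01 X71.161 Y17.976
G01 X74.582 Y9.716
G01 X82.842 Y6.295
G01 X91.102 Y9.716
G01 X94.523 Y17.976
M5
G0 X0.000 Y0.000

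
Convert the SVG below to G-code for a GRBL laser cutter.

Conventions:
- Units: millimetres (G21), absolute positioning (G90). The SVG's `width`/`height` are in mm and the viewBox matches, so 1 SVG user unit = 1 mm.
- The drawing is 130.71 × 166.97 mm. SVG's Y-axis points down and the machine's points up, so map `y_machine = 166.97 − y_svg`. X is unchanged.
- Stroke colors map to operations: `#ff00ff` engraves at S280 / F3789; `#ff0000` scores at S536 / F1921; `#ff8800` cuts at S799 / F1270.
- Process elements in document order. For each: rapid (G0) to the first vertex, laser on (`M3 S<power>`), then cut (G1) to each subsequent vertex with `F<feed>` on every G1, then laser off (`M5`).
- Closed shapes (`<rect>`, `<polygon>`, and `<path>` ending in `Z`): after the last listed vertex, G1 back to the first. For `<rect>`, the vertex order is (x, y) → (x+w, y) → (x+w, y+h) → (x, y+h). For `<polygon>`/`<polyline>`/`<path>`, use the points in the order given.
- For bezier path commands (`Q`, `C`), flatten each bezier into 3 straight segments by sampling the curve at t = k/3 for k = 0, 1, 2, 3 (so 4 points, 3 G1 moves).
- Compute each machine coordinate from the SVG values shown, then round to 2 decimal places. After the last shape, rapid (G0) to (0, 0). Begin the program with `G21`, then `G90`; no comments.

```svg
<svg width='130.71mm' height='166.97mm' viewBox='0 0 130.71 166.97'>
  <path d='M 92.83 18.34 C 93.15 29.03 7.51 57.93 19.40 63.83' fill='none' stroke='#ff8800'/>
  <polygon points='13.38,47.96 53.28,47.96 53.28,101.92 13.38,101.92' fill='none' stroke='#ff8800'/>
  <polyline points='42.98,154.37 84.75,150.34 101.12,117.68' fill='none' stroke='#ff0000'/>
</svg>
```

Since the viewBox matches the mm dimensions, user units are millimetres directly. The only transform is the Y-flip y_m = 166.97 − y_svg.

Shape 1 is a cubic bezier drawn with `<path>`. Its stroke #ff8800 means cut at S799, F1270. After flipping Y the toolpath is (92.83,148.63) → (71.29,133.40) → (33.22,115.18) → (19.40,103.14).

Shape 2 is a rectangle drawn with `<polygon>`. Its stroke #ff8800 means cut at S799, F1270. After flipping Y the toolpath is (13.38,119.01) → (53.28,119.01) → (53.28,65.05) → (13.38,65.05) → (13.38,119.01), returning to the start.

Shape 3 is a open polyline drawn with `<polyline>`. Its stroke #ff0000 means score at S536, F1921. After flipping Y the toolpath is (42.98,12.60) → (84.75,16.63) → (101.12,49.29).

G21
G90
G0 X92.83 Y148.63
M3 S799
G1 X71.29 Y133.40 F1270
G1 X33.22 Y115.18 F1270
G1 X19.40 Y103.14 F1270
M5
G0 X13.38 Y119.01
M3 S799
G1 X53.28 Y119.01 F1270
G1 X53.28 Y65.05 F1270
G1 X13.38 Y65.05 F1270
G1 X13.38 Y119.01 F1270
M5
G0 X42.98 Y12.60
M3 S536
G1 X84.75 Y16.63 F1921
G1 X101.12 Y49.29 F1921
M5
G0 X0.00 Y0.00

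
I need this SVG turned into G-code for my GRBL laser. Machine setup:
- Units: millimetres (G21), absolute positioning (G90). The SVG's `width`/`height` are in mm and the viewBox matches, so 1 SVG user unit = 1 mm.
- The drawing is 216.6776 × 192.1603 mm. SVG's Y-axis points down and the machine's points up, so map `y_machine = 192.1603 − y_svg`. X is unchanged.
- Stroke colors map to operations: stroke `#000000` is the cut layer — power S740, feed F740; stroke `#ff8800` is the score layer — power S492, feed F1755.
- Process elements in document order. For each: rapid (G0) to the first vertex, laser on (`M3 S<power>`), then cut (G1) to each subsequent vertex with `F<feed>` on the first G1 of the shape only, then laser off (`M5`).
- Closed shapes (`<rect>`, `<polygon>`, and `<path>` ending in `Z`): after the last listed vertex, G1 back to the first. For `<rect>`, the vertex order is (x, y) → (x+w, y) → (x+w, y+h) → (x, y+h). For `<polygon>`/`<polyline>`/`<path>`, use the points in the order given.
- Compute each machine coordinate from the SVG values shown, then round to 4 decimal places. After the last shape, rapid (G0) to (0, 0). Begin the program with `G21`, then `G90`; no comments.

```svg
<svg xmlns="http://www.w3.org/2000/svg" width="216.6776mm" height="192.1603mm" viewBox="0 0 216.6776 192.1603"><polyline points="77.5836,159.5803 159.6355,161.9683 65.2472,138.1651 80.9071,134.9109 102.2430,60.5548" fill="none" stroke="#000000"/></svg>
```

1 u = 1 mm; y_m = 192.1603 − y.

[1] `<polyline>` open polyline, #000000→cut S740 F740: (77.5836,32.5800) → (159.6355,30.1920) → (65.2472,53.9952) → (80.9071,57.2494) → (102.2430,131.6055)

G21
G90
G0 X77.5836 Y32.5800
M3 S740
G1 X159.6355 Y30.1920 F740
G1 X65.2472 Y53.9952
G1 X80.9071 Y57.2494
G1 X102.2430 Y131.6055
M5
G0 X0.0000 Y0.0000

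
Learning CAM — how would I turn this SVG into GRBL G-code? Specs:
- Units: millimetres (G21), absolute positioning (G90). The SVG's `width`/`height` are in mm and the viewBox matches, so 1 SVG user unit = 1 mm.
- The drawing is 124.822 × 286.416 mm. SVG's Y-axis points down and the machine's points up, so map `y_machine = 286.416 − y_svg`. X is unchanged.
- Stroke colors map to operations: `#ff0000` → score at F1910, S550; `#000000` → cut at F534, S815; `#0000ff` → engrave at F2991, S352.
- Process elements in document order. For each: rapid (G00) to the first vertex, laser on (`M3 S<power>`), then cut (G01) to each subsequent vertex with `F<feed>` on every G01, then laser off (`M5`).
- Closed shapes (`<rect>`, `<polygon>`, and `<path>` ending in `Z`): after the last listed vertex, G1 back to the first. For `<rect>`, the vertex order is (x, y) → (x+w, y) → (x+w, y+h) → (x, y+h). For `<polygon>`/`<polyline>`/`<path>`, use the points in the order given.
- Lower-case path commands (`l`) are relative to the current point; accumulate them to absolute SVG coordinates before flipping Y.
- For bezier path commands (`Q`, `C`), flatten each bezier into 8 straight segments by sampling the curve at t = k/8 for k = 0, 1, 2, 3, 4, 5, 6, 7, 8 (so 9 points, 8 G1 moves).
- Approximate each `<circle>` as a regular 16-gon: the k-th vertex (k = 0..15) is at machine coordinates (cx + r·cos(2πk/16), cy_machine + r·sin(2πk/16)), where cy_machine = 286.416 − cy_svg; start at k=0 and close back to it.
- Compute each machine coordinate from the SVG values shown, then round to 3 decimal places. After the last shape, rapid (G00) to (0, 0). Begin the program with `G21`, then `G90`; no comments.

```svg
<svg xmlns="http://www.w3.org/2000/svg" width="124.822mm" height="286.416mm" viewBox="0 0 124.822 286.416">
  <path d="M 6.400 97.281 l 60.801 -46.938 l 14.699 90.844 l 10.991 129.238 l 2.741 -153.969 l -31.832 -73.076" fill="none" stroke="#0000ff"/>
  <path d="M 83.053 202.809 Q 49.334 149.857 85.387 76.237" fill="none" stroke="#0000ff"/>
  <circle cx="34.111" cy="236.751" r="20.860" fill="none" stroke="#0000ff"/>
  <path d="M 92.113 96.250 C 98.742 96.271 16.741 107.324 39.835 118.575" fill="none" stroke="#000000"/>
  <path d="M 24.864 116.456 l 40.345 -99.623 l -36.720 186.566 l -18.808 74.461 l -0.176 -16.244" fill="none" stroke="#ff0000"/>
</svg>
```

viewBox `0 0 124.822 286.416` with mm width/height → 1 unit = 1 mm. Flip: y_m = 286.416 − y_svg.

**Shape 1** — `<path>` open polyline, stroke `#0000ff` → engrave (S352, F2991). Machine vertices: (6.400,189.135) → (67.201,236.073) → (81.900,145.229) → (92.891,15.991) → (95.632,169.960) → (63.800,243.036). Open path.

**Shape 2** — `<path>` quadratic bezier, stroke `#0000ff` → engrave (S352, F2991). Control points (SVG): P0=(83.053,202.809), P1=(49.334,149.857), P2=(85.387,76.237); sampled at t=k/8. Machine vertices: (83.053,83.607) → (75.713,97.168) → (70.554,111.375) → (67.575,126.227) → (66.777,141.726) → (68.159,157.870) → (71.721,174.661) → (77.464,192.097) → (85.387,210.179). Open path.

**Shape 3** — `<circle>` circle, stroke `#0000ff` → engrave (S352, F2991). Machine vertices: (54.971,49.665) → (53.383,57.648) → (48.861,64.415) → (42.094,68.937) → (34.111,70.525) → (26.128,68.937) → (19.361,64.415) → (14.839,57.648) → (13.251,49.665) → (14.839,41.682) → (19.361,34.915) → (26.128,30.393) → (34.111,28.805) → (42.094,30.393) → (48.861,34.915) → (53.383,41.682) → (54.971,49.665). Closed: final G1 returns to the first vertex.

**Shape 4** — `<path>` cubic bezier, stroke `#000000` → cut (S815, F534). Control points (SVG): P0=(92.113,96.250), P1=(98.742,96.271), P2=(16.741,107.324), P3=(39.835,118.575); sampled at t=k/8. Machine vertices: (92.113,190.166) → (90.823,189.662) → (83.494,188.251) → (72.396,186.060) → (59.800,183.215) → (47.975,179.844) → (39.193,176.073) → (35.723,172.030) → (39.835,167.841). Open path.

**Shape 5** — `<path>` open polyline, stroke `#ff0000` → score (S550, F1910). Machine vertices: (24.864,169.960) → (65.209,269.583) → (28.489,83.017) → (9.681,8.556) → (9.505,24.800). Open path.

G21
G90
G00 X6.400 Y189.135
M3 S352
G01 X67.201 Y236.073 F2991
G01 X81.900 Y145.229 F2991
G01 X92.891 Y15.991 F2991
G01 X95.632 Y169.960 F2991
G01 X63.800 Y243.036 F2991
M5
G00 X83.053 Y83.607
M3 S352
G01 X75.713 Y97.168 F2991
G01 X70.554 Y111.375 F2991
G01 X67.575 Y126.227 F2991
G01 X66.777 Y141.726 F2991
G01 X68.159 Y157.870 F2991
G01 X71.721 Y174.661 F2991
G01 X77.464 Y192.097 F2991
G01 X85.387 Y210.179 F2991
M5
G00 X54.971 Y49.665
M3 S352
G01 X53.383 Y57.648 F2991
G01 X48.861 Y64.415 F2991
G01 X42.094 Y68.937 F2991
G01 X34.111 Y70.525 F2991
G01 X26.128 Y68.937 F2991
G01 X19.361 Y64.415 F2991
G01 X14.839 Y57.648 F2991
G01 X13.251 Y49.665 F2991
G01 X14.839 Y41.682 F2991
G01 X19.361 Y34.915 F2991
G01 X26.128 Y30.393 F2991
G01 X34.111 Y28.805 F2991
G01 X42.094 Y30.393 F2991
G01 X48.861 Y34.915 F2991
G01 X53.383 Y41.682 F2991
G01 X54.971 Y49.665 F2991
M5
G00 X92.113 Y190.166
M3 S815
G01 X90.823 Y189.662 F534
G01 X83.494 Y188.251 F534
G01 X72.396 Y186.060 F534
G01 X59.800 Y183.215 F534
G01 X47.975 Y179.844 F534
G01 X39.193 Y176.073 F534
G01 X35.723 Y172.030 F534
G01 X39.835 Y167.841 F534
M5
G00 X24.864 Y169.960
M3 S550
G01 X65.209 Y269.583 F1910
G01 X28.489 Y83.017 F1910
G01 X9.681 Y8.556 F1910
G01 X9.505 Y24.800 F1910
M5
G00 X0.000 Y0.000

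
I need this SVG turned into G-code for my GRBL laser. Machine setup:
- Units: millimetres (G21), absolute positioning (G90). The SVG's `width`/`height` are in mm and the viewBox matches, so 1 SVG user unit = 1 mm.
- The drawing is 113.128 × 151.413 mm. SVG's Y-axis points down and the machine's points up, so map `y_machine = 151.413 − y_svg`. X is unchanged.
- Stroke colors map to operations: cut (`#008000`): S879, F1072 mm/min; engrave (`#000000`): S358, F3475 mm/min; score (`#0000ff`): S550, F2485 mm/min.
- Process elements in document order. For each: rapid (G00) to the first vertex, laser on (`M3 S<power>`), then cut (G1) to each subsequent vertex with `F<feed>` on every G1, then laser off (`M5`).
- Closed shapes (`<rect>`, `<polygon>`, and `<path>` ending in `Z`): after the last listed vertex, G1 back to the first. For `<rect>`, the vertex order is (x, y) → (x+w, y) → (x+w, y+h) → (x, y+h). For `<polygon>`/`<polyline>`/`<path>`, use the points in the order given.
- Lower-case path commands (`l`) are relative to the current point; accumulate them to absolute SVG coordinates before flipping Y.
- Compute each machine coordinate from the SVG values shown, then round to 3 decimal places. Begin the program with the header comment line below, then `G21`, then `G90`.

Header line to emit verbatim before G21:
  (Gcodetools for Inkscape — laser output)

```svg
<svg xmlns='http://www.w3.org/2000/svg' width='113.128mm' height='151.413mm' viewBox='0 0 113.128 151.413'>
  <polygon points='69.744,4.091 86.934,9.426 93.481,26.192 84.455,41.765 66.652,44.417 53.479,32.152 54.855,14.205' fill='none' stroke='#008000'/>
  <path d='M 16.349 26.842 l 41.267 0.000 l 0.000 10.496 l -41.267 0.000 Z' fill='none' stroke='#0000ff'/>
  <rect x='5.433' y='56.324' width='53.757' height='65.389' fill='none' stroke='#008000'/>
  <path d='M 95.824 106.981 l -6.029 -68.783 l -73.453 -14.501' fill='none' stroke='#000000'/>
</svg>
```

Since the viewBox matches the mm dimensions, user units are millimetres directly. The only transform is the Y-flip y_m = 151.413 − y_svg.

Shape 1 is a regular polygon drawn with `<polygon>`. Its stroke #008000 means cut at S879, F1072. After flipping Y the toolpath is (69.744,147.322) → (86.934,141.987) → (93.481,125.221) → (84.455,109.648) → (66.652,106.996) → (53.479,119.261) → (54.855,137.208) → (69.744,147.322), returning to the start.

Shape 2 is a rectangle drawn with `<path>`. Its stroke #0000ff means score at S550, F2485. After flipping Y the toolpath is (16.349,124.571) → (57.616,124.571) → (57.616,114.075) → (16.349,114.075) → (16.349,124.571), returning to the start.

Shape 3 is a rectangle drawn with `<rect>`. Its stroke #008000 means cut at S879, F1072. After flipping Y the toolpath is (5.433,95.089) → (59.190,95.089) → (59.190,29.700) → (5.433,29.700) → (5.433,95.089), returning to the start.

Shape 4 is a open polyline drawn with `<path>`. Its stroke #000000 means engrave at S358, F3475. After flipping Y the toolpath is (95.824,44.432) → (89.795,113.215) → (16.342,127.716).

(Gcodetools for Inkscape — laser output)
G21
G90
G00 X69.744 Y147.322
M3 S879
G1 X86.934 Y141.987 F1072
G1 X93.481 Y125.221 F1072
G1 X84.455 Y109.648 F1072
G1 X66.652 Y106.996 F1072
G1 X53.479 Y119.261 F1072
G1 X54.855 Y137.208 F1072
G1 X69.744 Y147.322 F1072
M5
G00 X16.349 Y124.571
M3 S550
G1 X57.616 Y124.571 F2485
G1 X57.616 Y114.075 F2485
G1 X16.349 Y114.075 F2485
G1 X16.349 Y124.571 F2485
M5
G00 X5.433 Y95.089
M3 S879
G1 X59.190 Y95.089 F1072
G1 X59.190 Y29.700 F1072
G1 X5.433 Y29.700 F1072
G1 X5.433 Y95.089 F1072
M5
G00 X95.824 Y44.432
M3 S358
G1 X89.795 Y113.215 F3475
G1 X16.342 Y127.716 F3475
M5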